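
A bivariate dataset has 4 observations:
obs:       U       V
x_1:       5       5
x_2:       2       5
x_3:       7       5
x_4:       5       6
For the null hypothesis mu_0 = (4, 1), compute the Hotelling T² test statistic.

Step 1 — sample mean vector:
  mean(U) = (5 + 2 + 7 + 5) / 4 = 19/4 = 4.75
  mean(V) = (5 + 5 + 5 + 6) / 4 = 21/4 = 5.25
  x̄ = (4.75, 5.25),  deviation x̄ - mu_0 = (4.75, 5.25) - (4, 1) = (0.75, 4.25).

Step 2 — sample covariance matrix, S[i,j] = (1/(n-1)) · Σ_k (x_{k,i} - mean_i) · (x_{k,j} - mean_j), divisor n-1 = 3:
  S[U,U] = ((0.25)·(0.25) + (-2.75)·(-2.75) + (2.25)·(2.25) + (0.25)·(0.25)) / 3 = 12.75/3 = 4.25
  S[U,V] = ((0.25)·(-0.25) + (-2.75)·(-0.25) + (2.25)·(-0.25) + (0.25)·(0.75)) / 3 = 0.25/3 = 0.0833
  S[V,V] = ((-0.25)·(-0.25) + (-0.25)·(-0.25) + (-0.25)·(-0.25) + (0.75)·(0.75)) / 3 = 0.75/3 = 0.25
  S = [[4.25, 0.0833],
 [0.0833, 0.25]].

Step 3 — invert S. det(S) = 4.25·0.25 - (0.0833)² = 1.0556.
  S^{-1} = (1/det) · [[d, -b], [-b, a]] = [[0.2368, -0.0789],
 [-0.0789, 4.0263]].

Step 4 — quadratic form (x̄ - mu_0)^T · S^{-1} · (x̄ - mu_0):
  S^{-1} · (x̄ - mu_0) = (-0.1579, 17.0526),
  (x̄ - mu_0)^T · [...] = (0.75)·(-0.1579) + (4.25)·(17.0526) = 72.3553.

Step 5 — scale by n: T² = 4 · 72.3553 = 289.4211.

T² ≈ 289.4211


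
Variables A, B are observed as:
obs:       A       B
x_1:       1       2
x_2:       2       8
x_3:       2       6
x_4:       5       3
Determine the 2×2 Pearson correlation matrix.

Step 1 — column means:
  mean(A) = (1 + 2 + 2 + 5) / 4 = 10/4 = 2.5
  mean(B) = (2 + 8 + 6 + 3) / 4 = 19/4 = 4.75

Step 2 — sample variances and covariances s[i,j] = (1/(n-1)) · Σ_k (x_{k,i} - mean_i) · (x_{k,j} - mean_j), with n-1 = 3:
  s[A,A] = ((-1.5)·(-1.5) + (-0.5)·(-0.5) + (-0.5)·(-0.5) + (2.5)·(2.5)) / 3 = 9/3 = 3
  s[A,B] = ((-1.5)·(-2.75) + (-0.5)·(3.25) + (-0.5)·(1.25) + (2.5)·(-1.75)) / 3 = -2.5/3 = -0.8333
  s[B,B] = ((-2.75)·(-2.75) + (3.25)·(3.25) + (1.25)·(1.25) + (-1.75)·(-1.75)) / 3 = 22.75/3 = 7.5833
  Sample standard deviations s_i = √(s[i,i]):
  s(A) = √(3) = 1.7321
  s(B) = √(7.5833) = 2.7538

Step 3 — r_{ij} = s_{ij} / (s_i · s_j):
  r[A,A] = 1 (diagonal).
  r[A,B] = -0.8333 / (1.7321 · 2.7538) = -0.8333 / 4.7697 = -0.1747
  r[B,B] = 1 (diagonal).

R is symmetric with unit diagonal. Assembling:

R = [[1, -0.1747],
 [-0.1747, 1]]


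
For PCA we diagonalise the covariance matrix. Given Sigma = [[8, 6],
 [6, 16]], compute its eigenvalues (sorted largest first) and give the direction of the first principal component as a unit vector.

Step 1 — characteristic polynomial of 2×2 Sigma:
  det(Sigma - λI) = λ² - trace · λ + det = 0.
  trace = 8 + 16 = 24, det = 8·16 - (6)² = 92.
Step 2 — discriminant:
  Δ = trace² - 4·det = 576 - 368 = 208.
Step 3 — eigenvalues:
  λ = (trace ± √Δ)/2 = (24 ± 14.4222)/2,
  λ_1 = 19.2111,  λ_2 = 4.7889.

Step 4 — unit eigenvector for λ_1: solve (Sigma - λ_1 I)v = 0. First row:
  (8 - 19.2111)·v_x + (6)·v_y = 0, i.e. (-11.2111)·v_x + (6)·v_y = 0,
  so v ∝ (b, λ_1 - a) = (6, 11.2111) = u.
  ||u|| = √((6)² + (11.2111)²) = √(161.6888) ≈ 12.7157,
  v_1 = u/||u|| ≈ (0.4719, 0.8817) (||v_1|| = 1).

λ_1 = 19.2111,  λ_2 = 4.7889;  v_1 ≈ (0.4719, 0.8817)


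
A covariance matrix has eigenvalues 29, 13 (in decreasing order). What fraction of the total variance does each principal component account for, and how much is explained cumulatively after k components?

Step 1 — total variance = trace(Sigma) = Σ λ_i = 29 + 13 = 42.

Step 2 — fraction explained by component i = λ_i / Σ λ:
  PC1: 29/42 = 0.6905
  PC2: 13/42 = 0.3095

Step 3 — cumulative fraction after k components = (λ_1 + ... + λ_k) / Σ λ:
  k = 1: 29/42 = 0.6905
  k = 2: (29 + 13)/42 = 42/42 = 1

Summary (fraction, with percent):

explained: PC1 0.6905 (69.05%), PC2 0.3095 (30.95%);  cumulative: 0.6905, 1


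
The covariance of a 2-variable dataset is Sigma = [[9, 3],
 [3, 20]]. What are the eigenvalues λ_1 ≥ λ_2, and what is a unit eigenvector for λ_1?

Step 1 — characteristic polynomial of 2×2 Sigma:
  det(Sigma - λI) = λ² - trace · λ + det = 0.
  trace = 9 + 20 = 29, det = 9·20 - (3)² = 171.
Step 2 — discriminant:
  Δ = trace² - 4·det = 841 - 684 = 157.
Step 3 — eigenvalues:
  λ = (trace ± √Δ)/2 = (29 ± 12.53)/2,
  λ_1 = 20.765,  λ_2 = 8.235.

Step 4 — unit eigenvector for λ_1: solve (Sigma - λ_1 I)v = 0. First row:
  (9 - 20.765)·v_x + (3)·v_y = 0, i.e. (-11.765)·v_x + (3)·v_y = 0,
  so v ∝ (b, λ_1 - a) = (3, 11.765) = u.
  ||u|| = √((3)² + (11.765)²) = √(147.4148) ≈ 12.1414,
  v_1 = u/||u|| ≈ (0.2471, 0.969) (||v_1|| = 1).

λ_1 = 20.765,  λ_2 = 8.235;  v_1 ≈ (0.2471, 0.969)


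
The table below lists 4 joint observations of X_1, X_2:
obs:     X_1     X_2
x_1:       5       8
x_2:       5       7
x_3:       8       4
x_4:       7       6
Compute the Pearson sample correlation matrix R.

Step 1 — column means:
  mean(X_1) = (5 + 5 + 8 + 7) / 4 = 25/4 = 6.25
  mean(X_2) = (8 + 7 + 4 + 6) / 4 = 25/4 = 6.25

Step 2 — sample variances and covariances s[i,j] = (1/(n-1)) · Σ_k (x_{k,i} - mean_i) · (x_{k,j} - mean_j), with n-1 = 3:
  s[X_1,X_1] = ((-1.25)·(-1.25) + (-1.25)·(-1.25) + (1.75)·(1.75) + (0.75)·(0.75)) / 3 = 6.75/3 = 2.25
  s[X_1,X_2] = ((-1.25)·(1.75) + (-1.25)·(0.75) + (1.75)·(-2.25) + (0.75)·(-0.25)) / 3 = -7.25/3 = -2.4167
  s[X_2,X_2] = ((1.75)·(1.75) + (0.75)·(0.75) + (-2.25)·(-2.25) + (-0.25)·(-0.25)) / 3 = 8.75/3 = 2.9167
  Sample standard deviations s_i = √(s[i,i]):
  s(X_1) = √(2.25) = 1.5
  s(X_2) = √(2.9167) = 1.7078

Step 3 — r_{ij} = s_{ij} / (s_i · s_j):
  r[X_1,X_1] = 1 (diagonal).
  r[X_1,X_2] = -2.4167 / (1.5 · 1.7078) = -2.4167 / 2.5617 = -0.9434
  r[X_2,X_2] = 1 (diagonal).

R is symmetric with unit diagonal. Assembling:

R = [[1, -0.9434],
 [-0.9434, 1]]


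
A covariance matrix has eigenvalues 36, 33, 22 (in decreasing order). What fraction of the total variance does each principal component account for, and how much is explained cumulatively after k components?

Step 1 — total variance = trace(Sigma) = Σ λ_i = 36 + 33 + 22 = 91.

Step 2 — fraction explained by component i = λ_i / Σ λ:
  PC1: 36/91 = 0.3956
  PC2: 33/91 = 0.3626
  PC3: 22/91 = 0.2418

Step 3 — cumulative fraction after k components = (λ_1 + ... + λ_k) / Σ λ:
  k = 1: 36/91 = 0.3956
  k = 2: (36 + 33)/91 = 69/91 = 0.7582
  k = 3: (36 + 33 + 22)/91 = 91/91 = 1

Summary (fraction, with percent):

explained: PC1 0.3956 (39.56%), PC2 0.3626 (36.26%), PC3 0.2418 (24.18%);  cumulative: 0.3956, 0.7582, 1


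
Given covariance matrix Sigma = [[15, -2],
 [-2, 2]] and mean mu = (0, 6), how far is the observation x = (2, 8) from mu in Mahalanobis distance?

Step 1 — centre the observation: (x - mu) = (2, 2).

Step 2 — invert Sigma. det(Sigma) = 15·2 - (-2)² = 26.
  Sigma^{-1} = (1/det) · [[d, -b], [-b, a]] = [[0.0769, 0.0769],
 [0.0769, 0.5769]].

Step 3 — form the quadratic (x - mu)^T · Sigma^{-1} · (x - mu):
  Sigma^{-1} · (x - mu) = (0.3077, 1.3077).
  (x - mu)^T · [Sigma^{-1} · (x - mu)] = (2)·(0.3077) + (2)·(1.3077) = 3.2308.

Step 4 — take square root: d = √(3.2308) ≈ 1.7974.

d(x, mu) = √(3.2308) ≈ 1.7974


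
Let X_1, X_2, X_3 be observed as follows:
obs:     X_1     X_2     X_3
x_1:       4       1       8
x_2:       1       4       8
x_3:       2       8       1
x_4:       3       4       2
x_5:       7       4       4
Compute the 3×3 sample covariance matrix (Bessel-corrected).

Step 1 — column means:
  mean(X_1) = (4 + 1 + 2 + 3 + 7) / 5 = 17/5 = 3.4
  mean(X_2) = (1 + 4 + 8 + 4 + 4) / 5 = 21/5 = 4.2
  mean(X_3) = (8 + 8 + 1 + 2 + 4) / 5 = 23/5 = 4.6

Step 2 — sample covariance S[i,j] = (1/(n-1)) · Σ_k (x_{k,i} - mean_i) · (x_{k,j} - mean_j), with n-1 = 4.
  S[X_1,X_1] = ((0.6)·(0.6) + (-2.4)·(-2.4) + (-1.4)·(-1.4) + (-0.4)·(-0.4) + (3.6)·(3.6)) / 4 = 21.2/4 = 5.3
  S[X_1,X_2] = ((0.6)·(-3.2) + (-2.4)·(-0.2) + (-1.4)·(3.8) + (-0.4)·(-0.2) + (3.6)·(-0.2)) / 4 = -7.4/4 = -1.85
  S[X_1,X_3] = ((0.6)·(3.4) + (-2.4)·(3.4) + (-1.4)·(-3.6) + (-0.4)·(-2.6) + (3.6)·(-0.6)) / 4 = -2.2/4 = -0.55
  S[X_2,X_2] = ((-3.2)·(-3.2) + (-0.2)·(-0.2) + (3.8)·(3.8) + (-0.2)·(-0.2) + (-0.2)·(-0.2)) / 4 = 24.8/4 = 6.2
  S[X_2,X_3] = ((-3.2)·(3.4) + (-0.2)·(3.4) + (3.8)·(-3.6) + (-0.2)·(-2.6) + (-0.2)·(-0.6)) / 4 = -24.6/4 = -6.15
  S[X_3,X_3] = ((3.4)·(3.4) + (3.4)·(3.4) + (-3.6)·(-3.6) + (-2.6)·(-2.6) + (-0.6)·(-0.6)) / 4 = 43.2/4 = 10.8

S is symmetric (S[j,i] = S[i,j]). Assembling:

S = [[5.3, -1.85, -0.55],
 [-1.85, 6.2, -6.15],
 [-0.55, -6.15, 10.8]]


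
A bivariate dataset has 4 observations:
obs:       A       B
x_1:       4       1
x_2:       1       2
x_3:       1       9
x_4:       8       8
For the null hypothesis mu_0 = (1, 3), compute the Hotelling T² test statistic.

Step 1 — sample mean vector:
  mean(A) = (4 + 1 + 1 + 8) / 4 = 14/4 = 3.5
  mean(B) = (1 + 2 + 9 + 8) / 4 = 20/4 = 5
  x̄ = (3.5, 5),  deviation x̄ - mu_0 = (3.5, 5) - (1, 3) = (2.5, 2).

Step 2 — sample covariance matrix, S[i,j] = (1/(n-1)) · Σ_k (x_{k,i} - mean_i) · (x_{k,j} - mean_j), divisor n-1 = 3:
  S[A,A] = ((0.5)·(0.5) + (-2.5)·(-2.5) + (-2.5)·(-2.5) + (4.5)·(4.5)) / 3 = 33/3 = 11
  S[A,B] = ((0.5)·(-4) + (-2.5)·(-3) + (-2.5)·(4) + (4.5)·(3)) / 3 = 9/3 = 3
  S[B,B] = ((-4)·(-4) + (-3)·(-3) + (4)·(4) + (3)·(3)) / 3 = 50/3 = 16.6667
  S = [[11, 3],
 [3, 16.6667]].

Step 3 — invert S. det(S) = 11·16.6667 - (3)² = 174.3333.
  S^{-1} = (1/det) · [[d, -b], [-b, a]] = [[0.0956, -0.0172],
 [-0.0172, 0.0631]].

Step 4 — quadratic form (x̄ - mu_0)^T · S^{-1} · (x̄ - mu_0):
  S^{-1} · (x̄ - mu_0) = (0.2046, 0.0832),
  (x̄ - mu_0)^T · [...] = (2.5)·(0.2046) + (2)·(0.0832) = 0.6778.

Step 5 — scale by n: T² = 4 · 0.6778 = 2.7113.

T² ≈ 2.7113


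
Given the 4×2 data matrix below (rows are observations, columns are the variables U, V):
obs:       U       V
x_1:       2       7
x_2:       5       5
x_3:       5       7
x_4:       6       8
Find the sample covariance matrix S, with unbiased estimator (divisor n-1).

Step 1 — column means:
  mean(U) = (2 + 5 + 5 + 6) / 4 = 18/4 = 4.5
  mean(V) = (7 + 5 + 7 + 8) / 4 = 27/4 = 6.75

Step 2 — sample covariance S[i,j] = (1/(n-1)) · Σ_k (x_{k,i} - mean_i) · (x_{k,j} - mean_j), with n-1 = 3.
  S[U,U] = ((-2.5)·(-2.5) + (0.5)·(0.5) + (0.5)·(0.5) + (1.5)·(1.5)) / 3 = 9/3 = 3
  S[U,V] = ((-2.5)·(0.25) + (0.5)·(-1.75) + (0.5)·(0.25) + (1.5)·(1.25)) / 3 = 0.5/3 = 0.1667
  S[V,V] = ((0.25)·(0.25) + (-1.75)·(-1.75) + (0.25)·(0.25) + (1.25)·(1.25)) / 3 = 4.75/3 = 1.5833

S is symmetric (S[j,i] = S[i,j]). Assembling:

S = [[3, 0.1667],
 [0.1667, 1.5833]]


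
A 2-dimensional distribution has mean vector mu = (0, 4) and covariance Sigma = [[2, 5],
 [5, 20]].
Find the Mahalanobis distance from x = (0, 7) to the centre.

Step 1 — centre the observation: (x - mu) = (0, 3).

Step 2 — invert Sigma. det(Sigma) = 2·20 - (5)² = 15.
  Sigma^{-1} = (1/det) · [[d, -b], [-b, a]] = [[1.3333, -0.3333],
 [-0.3333, 0.1333]].

Step 3 — form the quadratic (x - mu)^T · Sigma^{-1} · (x - mu):
  Sigma^{-1} · (x - mu) = (-1, 0.4).
  (x - mu)^T · [Sigma^{-1} · (x - mu)] = (0)·(-1) + (3)·(0.4) = 1.2.

Step 4 — take square root: d = √(1.2) ≈ 1.0954.

d(x, mu) = √(1.2) ≈ 1.0954


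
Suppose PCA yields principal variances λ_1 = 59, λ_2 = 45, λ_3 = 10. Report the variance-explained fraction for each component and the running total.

Step 1 — total variance = trace(Sigma) = Σ λ_i = 59 + 45 + 10 = 114.

Step 2 — fraction explained by component i = λ_i / Σ λ:
  PC1: 59/114 = 0.5175
  PC2: 45/114 = 0.3947
  PC3: 10/114 = 0.0877

Step 3 — cumulative fraction after k components = (λ_1 + ... + λ_k) / Σ λ:
  k = 1: 59/114 = 0.5175
  k = 2: (59 + 45)/114 = 104/114 = 0.9123
  k = 3: (59 + 45 + 10)/114 = 114/114 = 1

Summary (fraction, with percent):

explained: PC1 0.5175 (51.75%), PC2 0.3947 (39.47%), PC3 0.0877 (8.77%);  cumulative: 0.5175, 0.9123, 1


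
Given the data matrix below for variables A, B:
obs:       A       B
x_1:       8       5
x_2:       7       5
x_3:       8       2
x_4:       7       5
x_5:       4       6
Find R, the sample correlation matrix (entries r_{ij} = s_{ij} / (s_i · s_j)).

Step 1 — column means:
  mean(A) = (8 + 7 + 8 + 7 + 4) / 5 = 34/5 = 6.8
  mean(B) = (5 + 5 + 2 + 5 + 6) / 5 = 23/5 = 4.6

Step 2 — sample variances and covariances s[i,j] = (1/(n-1)) · Σ_k (x_{k,i} - mean_i) · (x_{k,j} - mean_j), with n-1 = 4:
  s[A,A] = ((1.2)·(1.2) + (0.2)·(0.2) + (1.2)·(1.2) + (0.2)·(0.2) + (-2.8)·(-2.8)) / 4 = 10.8/4 = 2.7
  s[A,B] = ((1.2)·(0.4) + (0.2)·(0.4) + (1.2)·(-2.6) + (0.2)·(0.4) + (-2.8)·(1.4)) / 4 = -6.4/4 = -1.6
  s[B,B] = ((0.4)·(0.4) + (0.4)·(0.4) + (-2.6)·(-2.6) + (0.4)·(0.4) + (1.4)·(1.4)) / 4 = 9.2/4 = 2.3
  Sample standard deviations s_i = √(s[i,i]):
  s(A) = √(2.7) = 1.6432
  s(B) = √(2.3) = 1.5166

Step 3 — r_{ij} = s_{ij} / (s_i · s_j):
  r[A,A] = 1 (diagonal).
  r[A,B] = -1.6 / (1.6432 · 1.5166) = -1.6 / 2.492 = -0.6421
  r[B,B] = 1 (diagonal).

R is symmetric with unit diagonal. Assembling:

R = [[1, -0.6421],
 [-0.6421, 1]]


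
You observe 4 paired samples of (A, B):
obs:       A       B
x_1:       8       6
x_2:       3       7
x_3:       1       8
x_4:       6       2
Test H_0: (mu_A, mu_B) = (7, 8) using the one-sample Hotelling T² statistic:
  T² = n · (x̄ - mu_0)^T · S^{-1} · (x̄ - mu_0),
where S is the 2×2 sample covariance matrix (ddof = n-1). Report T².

Step 1 — sample mean vector:
  mean(A) = (8 + 3 + 1 + 6) / 4 = 18/4 = 4.5
  mean(B) = (6 + 7 + 8 + 2) / 4 = 23/4 = 5.75
  x̄ = (4.5, 5.75),  deviation x̄ - mu_0 = (4.5, 5.75) - (7, 8) = (-2.5, -2.25).

Step 2 — sample covariance matrix, S[i,j] = (1/(n-1)) · Σ_k (x_{k,i} - mean_i) · (x_{k,j} - mean_j), divisor n-1 = 3:
  S[A,A] = ((3.5)·(3.5) + (-1.5)·(-1.5) + (-3.5)·(-3.5) + (1.5)·(1.5)) / 3 = 29/3 = 9.6667
  S[A,B] = ((3.5)·(0.25) + (-1.5)·(1.25) + (-3.5)·(2.25) + (1.5)·(-3.75)) / 3 = -14.5/3 = -4.8333
  S[B,B] = ((0.25)·(0.25) + (1.25)·(1.25) + (2.25)·(2.25) + (-3.75)·(-3.75)) / 3 = 20.75/3 = 6.9167
  S = [[9.6667, -4.8333],
 [-4.8333, 6.9167]].

Step 3 — invert S. det(S) = 9.6667·6.9167 - (-4.8333)² = 43.5.
  S^{-1} = (1/det) · [[d, -b], [-b, a]] = [[0.159, 0.1111],
 [0.1111, 0.2222]].

Step 4 — quadratic form (x̄ - mu_0)^T · S^{-1} · (x̄ - mu_0):
  S^{-1} · (x̄ - mu_0) = (-0.6475, -0.7778),
  (x̄ - mu_0)^T · [...] = (-2.5)·(-0.6475) + (-2.25)·(-0.7778) = 3.3688.

Step 5 — scale by n: T² = 4 · 3.3688 = 13.4751.

T² ≈ 13.4751


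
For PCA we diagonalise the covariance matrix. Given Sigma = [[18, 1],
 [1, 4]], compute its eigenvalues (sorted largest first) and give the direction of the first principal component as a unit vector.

Step 1 — characteristic polynomial of 2×2 Sigma:
  det(Sigma - λI) = λ² - trace · λ + det = 0.
  trace = 18 + 4 = 22, det = 18·4 - (1)² = 71.
Step 2 — discriminant:
  Δ = trace² - 4·det = 484 - 284 = 200.
Step 3 — eigenvalues:
  λ = (trace ± √Δ)/2 = (22 ± 14.1421)/2,
  λ_1 = 18.0711,  λ_2 = 3.9289.

Step 4 — unit eigenvector for λ_1: solve (Sigma - λ_1 I)v = 0. First row:
  (18 - 18.0711)·v_x + (1)·v_y = 0, i.e. (-0.0711)·v_x + (1)·v_y = 0,
  so v ∝ (b, λ_1 - a) = (1, 0.0711) = u.
  ||u|| = √((1)² + (0.0711)²) = √(1.0051) ≈ 1.0025,
  v_1 = u/||u|| ≈ (0.9975, 0.0709) (||v_1|| = 1).

λ_1 = 18.0711,  λ_2 = 3.9289;  v_1 ≈ (0.9975, 0.0709)


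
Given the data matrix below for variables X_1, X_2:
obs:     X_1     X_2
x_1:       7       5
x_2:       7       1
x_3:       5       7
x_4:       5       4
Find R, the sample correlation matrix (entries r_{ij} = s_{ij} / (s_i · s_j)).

Step 1 — column means:
  mean(X_1) = (7 + 7 + 5 + 5) / 4 = 24/4 = 6
  mean(X_2) = (5 + 1 + 7 + 4) / 4 = 17/4 = 4.25

Step 2 — sample variances and covariances s[i,j] = (1/(n-1)) · Σ_k (x_{k,i} - mean_i) · (x_{k,j} - mean_j), with n-1 = 3:
  s[X_1,X_1] = ((1)·(1) + (1)·(1) + (-1)·(-1) + (-1)·(-1)) / 3 = 4/3 = 1.3333
  s[X_1,X_2] = ((1)·(0.75) + (1)·(-3.25) + (-1)·(2.75) + (-1)·(-0.25)) / 3 = -5/3 = -1.6667
  s[X_2,X_2] = ((0.75)·(0.75) + (-3.25)·(-3.25) + (2.75)·(2.75) + (-0.25)·(-0.25)) / 3 = 18.75/3 = 6.25
  Sample standard deviations s_i = √(s[i,i]):
  s(X_1) = √(1.3333) = 1.1547
  s(X_2) = √(6.25) = 2.5

Step 3 — r_{ij} = s_{ij} / (s_i · s_j):
  r[X_1,X_1] = 1 (diagonal).
  r[X_1,X_2] = -1.6667 / (1.1547 · 2.5) = -1.6667 / 2.8868 = -0.5774
  r[X_2,X_2] = 1 (diagonal).

R is symmetric with unit diagonal. Assembling:

R = [[1, -0.5774],
 [-0.5774, 1]]


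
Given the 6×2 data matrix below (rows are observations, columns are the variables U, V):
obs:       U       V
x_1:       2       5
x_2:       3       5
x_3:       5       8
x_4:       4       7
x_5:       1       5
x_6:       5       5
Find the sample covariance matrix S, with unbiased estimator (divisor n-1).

Step 1 — column means:
  mean(U) = (2 + 3 + 5 + 4 + 1 + 5) / 6 = 20/6 = 3.3333
  mean(V) = (5 + 5 + 8 + 7 + 5 + 5) / 6 = 35/6 = 5.8333

Step 2 — sample covariance S[i,j] = (1/(n-1)) · Σ_k (x_{k,i} - mean_i) · (x_{k,j} - mean_j), with n-1 = 5.
  S[U,U] = ((-1.3333)·(-1.3333) + (-0.3333)·(-0.3333) + (1.6667)·(1.6667) + (0.6667)·(0.6667) + (-2.3333)·(-2.3333) + (1.6667)·(1.6667)) / 5 = 13.3333/5 = 2.6667
  S[U,V] = ((-1.3333)·(-0.8333) + (-0.3333)·(-0.8333) + (1.6667)·(2.1667) + (0.6667)·(1.1667) + (-2.3333)·(-0.8333) + (1.6667)·(-0.8333)) / 5 = 6.3333/5 = 1.2667
  S[V,V] = ((-0.8333)·(-0.8333) + (-0.8333)·(-0.8333) + (2.1667)·(2.1667) + (1.1667)·(1.1667) + (-0.8333)·(-0.8333) + (-0.8333)·(-0.8333)) / 5 = 8.8333/5 = 1.7667

S is symmetric (S[j,i] = S[i,j]). Assembling:

S = [[2.6667, 1.2667],
 [1.2667, 1.7667]]


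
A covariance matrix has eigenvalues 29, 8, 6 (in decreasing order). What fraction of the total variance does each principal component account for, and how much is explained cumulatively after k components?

Step 1 — total variance = trace(Sigma) = Σ λ_i = 29 + 8 + 6 = 43.

Step 2 — fraction explained by component i = λ_i / Σ λ:
  PC1: 29/43 = 0.6744
  PC2: 8/43 = 0.186
  PC3: 6/43 = 0.1395

Step 3 — cumulative fraction after k components = (λ_1 + ... + λ_k) / Σ λ:
  k = 1: 29/43 = 0.6744
  k = 2: (29 + 8)/43 = 37/43 = 0.8605
  k = 3: (29 + 8 + 6)/43 = 43/43 = 1

Summary (fraction, with percent):

explained: PC1 0.6744 (67.44%), PC2 0.186 (18.6%), PC3 0.1395 (13.95%);  cumulative: 0.6744, 0.8605, 1


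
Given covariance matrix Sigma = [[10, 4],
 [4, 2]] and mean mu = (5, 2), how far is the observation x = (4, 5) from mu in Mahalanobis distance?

Step 1 — centre the observation: (x - mu) = (-1, 3).

Step 2 — invert Sigma. det(Sigma) = 10·2 - (4)² = 4.
  Sigma^{-1} = (1/det) · [[d, -b], [-b, a]] = [[0.5, -1],
 [-1, 2.5]].

Step 3 — form the quadratic (x - mu)^T · Sigma^{-1} · (x - mu):
  Sigma^{-1} · (x - mu) = (-3.5, 8.5).
  (x - mu)^T · [Sigma^{-1} · (x - mu)] = (-1)·(-3.5) + (3)·(8.5) = 29.

Step 4 — take square root: d = √(29) ≈ 5.3852.

d(x, mu) = √(29) ≈ 5.3852


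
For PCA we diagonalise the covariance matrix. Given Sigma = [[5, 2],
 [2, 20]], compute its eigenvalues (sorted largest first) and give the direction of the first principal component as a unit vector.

Step 1 — characteristic polynomial of 2×2 Sigma:
  det(Sigma - λI) = λ² - trace · λ + det = 0.
  trace = 5 + 20 = 25, det = 5·20 - (2)² = 96.
Step 2 — discriminant:
  Δ = trace² - 4·det = 625 - 384 = 241.
Step 3 — eigenvalues:
  λ = (trace ± √Δ)/2 = (25 ± 15.5242)/2,
  λ_1 = 20.2621,  λ_2 = 4.7379.

Step 4 — unit eigenvector for λ_1: solve (Sigma - λ_1 I)v = 0. First row:
  (5 - 20.2621)·v_x + (2)·v_y = 0, i.e. (-15.2621)·v_x + (2)·v_y = 0,
  so v ∝ (b, λ_1 - a) = (2, 15.2621) = u.
  ||u|| = √((2)² + (15.2621)²) = √(236.9313) ≈ 15.3926,
  v_1 = u/||u|| ≈ (0.1299, 0.9915) (||v_1|| = 1).

λ_1 = 20.2621,  λ_2 = 4.7379;  v_1 ≈ (0.1299, 0.9915)


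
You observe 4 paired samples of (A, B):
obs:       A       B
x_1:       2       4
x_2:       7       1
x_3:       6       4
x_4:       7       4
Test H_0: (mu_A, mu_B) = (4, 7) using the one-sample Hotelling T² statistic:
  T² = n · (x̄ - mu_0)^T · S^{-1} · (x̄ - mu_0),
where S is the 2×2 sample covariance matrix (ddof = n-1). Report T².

Step 1 — sample mean vector:
  mean(A) = (2 + 7 + 6 + 7) / 4 = 22/4 = 5.5
  mean(B) = (4 + 1 + 4 + 4) / 4 = 13/4 = 3.25
  x̄ = (5.5, 3.25),  deviation x̄ - mu_0 = (5.5, 3.25) - (4, 7) = (1.5, -3.75).

Step 2 — sample covariance matrix, S[i,j] = (1/(n-1)) · Σ_k (x_{k,i} - mean_i) · (x_{k,j} - mean_j), divisor n-1 = 3:
  S[A,A] = ((-3.5)·(-3.5) + (1.5)·(1.5) + (0.5)·(0.5) + (1.5)·(1.5)) / 3 = 17/3 = 5.6667
  S[A,B] = ((-3.5)·(0.75) + (1.5)·(-2.25) + (0.5)·(0.75) + (1.5)·(0.75)) / 3 = -4.5/3 = -1.5
  S[B,B] = ((0.75)·(0.75) + (-2.25)·(-2.25) + (0.75)·(0.75) + (0.75)·(0.75)) / 3 = 6.75/3 = 2.25
  S = [[5.6667, -1.5],
 [-1.5, 2.25]].

Step 3 — invert S. det(S) = 5.6667·2.25 - (-1.5)² = 10.5.
  S^{-1} = (1/det) · [[d, -b], [-b, a]] = [[0.2143, 0.1429],
 [0.1429, 0.5397]].

Step 4 — quadratic form (x̄ - mu_0)^T · S^{-1} · (x̄ - mu_0):
  S^{-1} · (x̄ - mu_0) = (-0.2143, -1.8095),
  (x̄ - mu_0)^T · [...] = (1.5)·(-0.2143) + (-3.75)·(-1.8095) = 6.4643.

Step 5 — scale by n: T² = 4 · 6.4643 = 25.8571.

T² ≈ 25.8571


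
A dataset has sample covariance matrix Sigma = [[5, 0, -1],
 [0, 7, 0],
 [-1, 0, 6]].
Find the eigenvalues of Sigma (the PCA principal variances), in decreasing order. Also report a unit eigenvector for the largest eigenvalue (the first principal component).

Step 1 — characteristic polynomial p(λ) = det(λI - Sigma) = λ³ - tr·λ² + c_1·λ - det, where tr = trace, c_1 = sum of the principal 2×2 minors, det = det(Sigma):
  tr = 5 + 7 + 6 = 18,
  c_1 = (5·7 - (0)²) + (5·6 - (-1)²) + (7·6 - (0)²) = 35 + 29 + 42 = 106,
  det = 5·(7·6 - (0)²) - (0)·((0)·6 - (0)·(-1)) + (-1)·((0)·(0) - 7·(-1)) = 5·(42) - (0)·(0) + (-1)·(7) = 203.
  So p(λ) = λ³ - 18λ² + 106λ - 203.
Step 2 — look for an integer root (rational root theorem: any rational root is an integer divisor of 203). Testing λ = 7:
  p(7) = 343 - 882 + 742 - 203 = 0  ✓
  Dividing out (λ - 7): p(λ) = (λ - 7)(λ² - 11λ + 29).
Step 3 — remaining eigenvalues from the quadratic λ² - 11λ + 29 = 0:
  Δ = 11² - 4·29 = 121 - 116 = 5,  λ = (11 ± √5)/2 = (11 ± 2.2361)/2 ≈ 6.618 or 4.382.
  Sorted: λ_1 = 7,  λ_2 = 6.618,  λ_3 = 4.382  (check: sum = 18 = tr ✓).

Step 4 — unit eigenvector for λ_1 = 7: v spans the null space of (Sigma - λ_1 I), whose rows are
  r_1 = (-2, 0, -1),  r_2 = (0, 0, 0),  r_3 = (-1, 0, -1).
  v is orthogonal to every row, so take v ∝ r_1 × r_3 = ((0)·(-1) - (-1)·(0), (-1)·(-1) - (-2)·(-1), (-2)·(0) - (0)·(-1)) = (0, -1, 0).
  Rescale (multiply by -1 so the first nonzero entry is positive): u = (0, 1, 0).
  ||u|| = √((0)² + (1)² + (0)²) = √(1) = 1,  v_1 = u/||u|| ≈ (0, 1, 0) (||v_1|| = 1).

λ_1 = 7,  λ_2 = 6.618,  λ_3 = 4.382;  v_1 ≈ (0, 1, 0)


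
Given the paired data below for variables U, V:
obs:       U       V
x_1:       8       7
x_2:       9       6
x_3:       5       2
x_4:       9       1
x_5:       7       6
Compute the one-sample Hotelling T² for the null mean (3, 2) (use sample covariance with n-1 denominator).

Step 1 — sample mean vector:
  mean(U) = (8 + 9 + 5 + 9 + 7) / 5 = 38/5 = 7.6
  mean(V) = (7 + 6 + 2 + 1 + 6) / 5 = 22/5 = 4.4
  x̄ = (7.6, 4.4),  deviation x̄ - mu_0 = (7.6, 4.4) - (3, 2) = (4.6, 2.4).

Step 2 — sample covariance matrix, S[i,j] = (1/(n-1)) · Σ_k (x_{k,i} - mean_i) · (x_{k,j} - mean_j), divisor n-1 = 4:
  S[U,U] = ((0.4)·(0.4) + (1.4)·(1.4) + (-2.6)·(-2.6) + (1.4)·(1.4) + (-0.6)·(-0.6)) / 4 = 11.2/4 = 2.8
  S[U,V] = ((0.4)·(2.6) + (1.4)·(1.6) + (-2.6)·(-2.4) + (1.4)·(-3.4) + (-0.6)·(1.6)) / 4 = 3.8/4 = 0.95
  S[V,V] = ((2.6)·(2.6) + (1.6)·(1.6) + (-2.4)·(-2.4) + (-3.4)·(-3.4) + (1.6)·(1.6)) / 4 = 29.2/4 = 7.3
  S = [[2.8, 0.95],
 [0.95, 7.3]].

Step 3 — invert S. det(S) = 2.8·7.3 - (0.95)² = 19.5375.
  S^{-1} = (1/det) · [[d, -b], [-b, a]] = [[0.3736, -0.0486],
 [-0.0486, 0.1433]].

Step 4 — quadratic form (x̄ - mu_0)^T · S^{-1} · (x̄ - mu_0):
  S^{-1} · (x̄ - mu_0) = (1.602, 0.1203),
  (x̄ - mu_0)^T · [...] = (4.6)·(1.602) + (2.4)·(0.1203) = 7.6581.

Step 5 — scale by n: T² = 5 · 7.6581 = 38.2905.

T² ≈ 38.2905


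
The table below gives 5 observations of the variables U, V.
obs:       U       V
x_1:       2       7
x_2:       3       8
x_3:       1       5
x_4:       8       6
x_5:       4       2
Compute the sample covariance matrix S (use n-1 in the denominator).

Step 1 — column means:
  mean(U) = (2 + 3 + 1 + 8 + 4) / 5 = 18/5 = 3.6
  mean(V) = (7 + 8 + 5 + 6 + 2) / 5 = 28/5 = 5.6

Step 2 — sample covariance S[i,j] = (1/(n-1)) · Σ_k (x_{k,i} - mean_i) · (x_{k,j} - mean_j), with n-1 = 4.
  S[U,U] = ((-1.6)·(-1.6) + (-0.6)·(-0.6) + (-2.6)·(-2.6) + (4.4)·(4.4) + (0.4)·(0.4)) / 4 = 29.2/4 = 7.3
  S[U,V] = ((-1.6)·(1.4) + (-0.6)·(2.4) + (-2.6)·(-0.6) + (4.4)·(0.4) + (0.4)·(-3.6)) / 4 = -1.8/4 = -0.45
  S[V,V] = ((1.4)·(1.4) + (2.4)·(2.4) + (-0.6)·(-0.6) + (0.4)·(0.4) + (-3.6)·(-3.6)) / 4 = 21.2/4 = 5.3

S is symmetric (S[j,i] = S[i,j]). Assembling:

S = [[7.3, -0.45],
 [-0.45, 5.3]]


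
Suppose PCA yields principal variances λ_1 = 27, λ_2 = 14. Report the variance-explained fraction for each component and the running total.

Step 1 — total variance = trace(Sigma) = Σ λ_i = 27 + 14 = 41.

Step 2 — fraction explained by component i = λ_i / Σ λ:
  PC1: 27/41 = 0.6585
  PC2: 14/41 = 0.3415

Step 3 — cumulative fraction after k components = (λ_1 + ... + λ_k) / Σ λ:
  k = 1: 27/41 = 0.6585
  k = 2: (27 + 14)/41 = 41/41 = 1

Summary (fraction, with percent):

explained: PC1 0.6585 (65.85%), PC2 0.3415 (34.15%);  cumulative: 0.6585, 1


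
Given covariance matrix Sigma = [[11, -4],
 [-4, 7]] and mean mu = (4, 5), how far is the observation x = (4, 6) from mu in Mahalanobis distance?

Step 1 — centre the observation: (x - mu) = (0, 1).

Step 2 — invert Sigma. det(Sigma) = 11·7 - (-4)² = 61.
  Sigma^{-1} = (1/det) · [[d, -b], [-b, a]] = [[0.1148, 0.0656],
 [0.0656, 0.1803]].

Step 3 — form the quadratic (x - mu)^T · Sigma^{-1} · (x - mu):
  Sigma^{-1} · (x - mu) = (0.0656, 0.1803).
  (x - mu)^T · [Sigma^{-1} · (x - mu)] = (0)·(0.0656) + (1)·(0.1803) = 0.1803.

Step 4 — take square root: d = √(0.1803) ≈ 0.4247.

d(x, mu) = √(0.1803) ≈ 0.4247


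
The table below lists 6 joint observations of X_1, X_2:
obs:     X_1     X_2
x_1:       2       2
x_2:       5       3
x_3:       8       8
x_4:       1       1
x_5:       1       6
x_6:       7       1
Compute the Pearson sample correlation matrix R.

Step 1 — column means:
  mean(X_1) = (2 + 5 + 8 + 1 + 1 + 7) / 6 = 24/6 = 4
  mean(X_2) = (2 + 3 + 8 + 1 + 6 + 1) / 6 = 21/6 = 3.5

Step 2 — sample variances and covariances s[i,j] = (1/(n-1)) · Σ_k (x_{k,i} - mean_i) · (x_{k,j} - mean_j), with n-1 = 5:
  s[X_1,X_1] = ((-2)·(-2) + (1)·(1) + (4)·(4) + (-3)·(-3) + (-3)·(-3) + (3)·(3)) / 5 = 48/5 = 9.6
  s[X_1,X_2] = ((-2)·(-1.5) + (1)·(-0.5) + (4)·(4.5) + (-3)·(-2.5) + (-3)·(2.5) + (3)·(-2.5)) / 5 = 13/5 = 2.6
  s[X_2,X_2] = ((-1.5)·(-1.5) + (-0.5)·(-0.5) + (4.5)·(4.5) + (-2.5)·(-2.5) + (2.5)·(2.5) + (-2.5)·(-2.5)) / 5 = 41.5/5 = 8.3
  Sample standard deviations s_i = √(s[i,i]):
  s(X_1) = √(9.6) = 3.0984
  s(X_2) = √(8.3) = 2.881

Step 3 — r_{ij} = s_{ij} / (s_i · s_j):
  r[X_1,X_1] = 1 (diagonal).
  r[X_1,X_2] = 2.6 / (3.0984 · 2.881) = 2.6 / 8.9264 = 0.2913
  r[X_2,X_2] = 1 (diagonal).

R is symmetric with unit diagonal. Assembling:

R = [[1, 0.2913],
 [0.2913, 1]]


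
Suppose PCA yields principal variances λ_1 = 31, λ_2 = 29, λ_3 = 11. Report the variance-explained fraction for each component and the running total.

Step 1 — total variance = trace(Sigma) = Σ λ_i = 31 + 29 + 11 = 71.

Step 2 — fraction explained by component i = λ_i / Σ λ:
  PC1: 31/71 = 0.4366
  PC2: 29/71 = 0.4085
  PC3: 11/71 = 0.1549

Step 3 — cumulative fraction after k components = (λ_1 + ... + λ_k) / Σ λ:
  k = 1: 31/71 = 0.4366
  k = 2: (31 + 29)/71 = 60/71 = 0.8451
  k = 3: (31 + 29 + 11)/71 = 71/71 = 1

Summary (fraction, with percent):

explained: PC1 0.4366 (43.66%), PC2 0.4085 (40.85%), PC3 0.1549 (15.49%);  cumulative: 0.4366, 0.8451, 1


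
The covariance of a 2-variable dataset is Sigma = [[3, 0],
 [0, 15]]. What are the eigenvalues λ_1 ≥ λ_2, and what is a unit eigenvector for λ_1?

Step 1 — characteristic polynomial of 2×2 Sigma:
  det(Sigma - λI) = λ² - trace · λ + det = 0.
  trace = 3 + 15 = 18, det = 3·15 - (0)² = 45.
Step 2 — discriminant:
  Δ = trace² - 4·det = 324 - 180 = 144.
Step 3 — eigenvalues:
  λ = (trace ± √Δ)/2 = (18 ± 12)/2,
  λ_1 = 15,  λ_2 = 3.

Step 4 — unit eigenvector for λ_1: Sigma is diagonal, so its eigenvectors are the coordinate axes. λ_1 = 15 is the diagonal entry on the second coordinate axis, hence
  v_1 = (0, 1) (||v_1|| = 1).

λ_1 = 15,  λ_2 = 3;  v_1 ≈ (0, 1)


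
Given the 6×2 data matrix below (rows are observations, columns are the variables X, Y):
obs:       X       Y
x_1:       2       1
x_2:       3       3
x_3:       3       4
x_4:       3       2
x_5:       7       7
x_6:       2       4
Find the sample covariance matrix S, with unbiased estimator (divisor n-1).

Step 1 — column means:
  mean(X) = (2 + 3 + 3 + 3 + 7 + 2) / 6 = 20/6 = 3.3333
  mean(Y) = (1 + 3 + 4 + 2 + 7 + 4) / 6 = 21/6 = 3.5

Step 2 — sample covariance S[i,j] = (1/(n-1)) · Σ_k (x_{k,i} - mean_i) · (x_{k,j} - mean_j), with n-1 = 5.
  S[X,X] = ((-1.3333)·(-1.3333) + (-0.3333)·(-0.3333) + (-0.3333)·(-0.3333) + (-0.3333)·(-0.3333) + (3.6667)·(3.6667) + (-1.3333)·(-1.3333)) / 5 = 17.3333/5 = 3.4667
  S[X,Y] = ((-1.3333)·(-2.5) + (-0.3333)·(-0.5) + (-0.3333)·(0.5) + (-0.3333)·(-1.5) + (3.6667)·(3.5) + (-1.3333)·(0.5)) / 5 = 16/5 = 3.2
  S[Y,Y] = ((-2.5)·(-2.5) + (-0.5)·(-0.5) + (0.5)·(0.5) + (-1.5)·(-1.5) + (3.5)·(3.5) + (0.5)·(0.5)) / 5 = 21.5/5 = 4.3

S is symmetric (S[j,i] = S[i,j]). Assembling:

S = [[3.4667, 3.2],
 [3.2, 4.3]]


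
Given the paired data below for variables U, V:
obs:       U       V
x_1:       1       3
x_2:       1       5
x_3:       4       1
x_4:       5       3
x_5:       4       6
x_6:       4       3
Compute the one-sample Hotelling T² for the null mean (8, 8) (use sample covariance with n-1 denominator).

Step 1 — sample mean vector:
  mean(U) = (1 + 1 + 4 + 5 + 4 + 4) / 6 = 19/6 = 3.1667
  mean(V) = (3 + 5 + 1 + 3 + 6 + 3) / 6 = 21/6 = 3.5
  x̄ = (3.1667, 3.5),  deviation x̄ - mu_0 = (3.1667, 3.5) - (8, 8) = (-4.8333, -4.5).

Step 2 — sample covariance matrix, S[i,j] = (1/(n-1)) · Σ_k (x_{k,i} - mean_i) · (x_{k,j} - mean_j), divisor n-1 = 5:
  S[U,U] = ((-2.1667)·(-2.1667) + (-2.1667)·(-2.1667) + (0.8333)·(0.8333) + (1.8333)·(1.8333) + (0.8333)·(0.8333) + (0.8333)·(0.8333)) / 5 = 14.8333/5 = 2.9667
  S[U,V] = ((-2.1667)·(-0.5) + (-2.1667)·(1.5) + (0.8333)·(-2.5) + (1.8333)·(-0.5) + (0.8333)·(2.5) + (0.8333)·(-0.5)) / 5 = -3.5/5 = -0.7
  S[V,V] = ((-0.5)·(-0.5) + (1.5)·(1.5) + (-2.5)·(-2.5) + (-0.5)·(-0.5) + (2.5)·(2.5) + (-0.5)·(-0.5)) / 5 = 15.5/5 = 3.1
  S = [[2.9667, -0.7],
 [-0.7, 3.1]].

Step 3 — invert S. det(S) = 2.9667·3.1 - (-0.7)² = 8.7067.
  S^{-1} = (1/det) · [[d, -b], [-b, a]] = [[0.356, 0.0804],
 [0.0804, 0.3407]].

Step 4 — quadratic form (x̄ - mu_0)^T · S^{-1} · (x̄ - mu_0):
  S^{-1} · (x̄ - mu_0) = (-2.0827, -1.9219),
  (x̄ - mu_0)^T · [...] = (-4.8333)·(-2.0827) + (-4.5)·(-1.9219) = 18.7149.

Step 5 — scale by n: T² = 6 · 18.7149 = 112.2894.

T² ≈ 112.2894


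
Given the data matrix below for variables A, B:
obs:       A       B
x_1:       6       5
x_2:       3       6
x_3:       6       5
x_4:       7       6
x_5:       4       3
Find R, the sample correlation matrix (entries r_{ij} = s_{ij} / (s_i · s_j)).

Step 1 — column means:
  mean(A) = (6 + 3 + 6 + 7 + 4) / 5 = 26/5 = 5.2
  mean(B) = (5 + 6 + 5 + 6 + 3) / 5 = 25/5 = 5

Step 2 — sample variances and covariances s[i,j] = (1/(n-1)) · Σ_k (x_{k,i} - mean_i) · (x_{k,j} - mean_j), with n-1 = 4:
  s[A,A] = ((0.8)·(0.8) + (-2.2)·(-2.2) + (0.8)·(0.8) + (1.8)·(1.8) + (-1.2)·(-1.2)) / 4 = 10.8/4 = 2.7
  s[A,B] = ((0.8)·(0) + (-2.2)·(1) + (0.8)·(0) + (1.8)·(1) + (-1.2)·(-2)) / 4 = 2/4 = 0.5
  s[B,B] = ((0)·(0) + (1)·(1) + (0)·(0) + (1)·(1) + (-2)·(-2)) / 4 = 6/4 = 1.5
  Sample standard deviations s_i = √(s[i,i]):
  s(A) = √(2.7) = 1.6432
  s(B) = √(1.5) = 1.2247

Step 3 — r_{ij} = s_{ij} / (s_i · s_j):
  r[A,A] = 1 (diagonal).
  r[A,B] = 0.5 / (1.6432 · 1.2247) = 0.5 / 2.0125 = 0.2485
  r[B,B] = 1 (diagonal).

R is symmetric with unit diagonal. Assembling:

R = [[1, 0.2485],
 [0.2485, 1]]


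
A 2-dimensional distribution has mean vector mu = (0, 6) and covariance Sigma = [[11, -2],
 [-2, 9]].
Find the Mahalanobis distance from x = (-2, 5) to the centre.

Step 1 — centre the observation: (x - mu) = (-2, -1).

Step 2 — invert Sigma. det(Sigma) = 11·9 - (-2)² = 95.
  Sigma^{-1} = (1/det) · [[d, -b], [-b, a]] = [[0.0947, 0.0211],
 [0.0211, 0.1158]].

Step 3 — form the quadratic (x - mu)^T · Sigma^{-1} · (x - mu):
  Sigma^{-1} · (x - mu) = (-0.2105, -0.1579).
  (x - mu)^T · [Sigma^{-1} · (x - mu)] = (-2)·(-0.2105) + (-1)·(-0.1579) = 0.5789.

Step 4 — take square root: d = √(0.5789) ≈ 0.7609.

d(x, mu) = √(0.5789) ≈ 0.7609


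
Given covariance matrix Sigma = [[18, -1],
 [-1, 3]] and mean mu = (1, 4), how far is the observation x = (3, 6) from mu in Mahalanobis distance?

Step 1 — centre the observation: (x - mu) = (2, 2).

Step 2 — invert Sigma. det(Sigma) = 18·3 - (-1)² = 53.
  Sigma^{-1} = (1/det) · [[d, -b], [-b, a]] = [[0.0566, 0.0189],
 [0.0189, 0.3396]].

Step 3 — form the quadratic (x - mu)^T · Sigma^{-1} · (x - mu):
  Sigma^{-1} · (x - mu) = (0.1509, 0.717).
  (x - mu)^T · [Sigma^{-1} · (x - mu)] = (2)·(0.1509) + (2)·(0.717) = 1.7358.

Step 4 — take square root: d = √(1.7358) ≈ 1.3175.

d(x, mu) = √(1.7358) ≈ 1.3175


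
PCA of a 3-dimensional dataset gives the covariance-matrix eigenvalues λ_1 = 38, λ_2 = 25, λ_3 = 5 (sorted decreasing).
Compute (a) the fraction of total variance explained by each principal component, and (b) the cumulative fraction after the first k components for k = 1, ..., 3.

Step 1 — total variance = trace(Sigma) = Σ λ_i = 38 + 25 + 5 = 68.

Step 2 — fraction explained by component i = λ_i / Σ λ:
  PC1: 38/68 = 0.5588
  PC2: 25/68 = 0.3676
  PC3: 5/68 = 0.0735

Step 3 — cumulative fraction after k components = (λ_1 + ... + λ_k) / Σ λ:
  k = 1: 38/68 = 0.5588
  k = 2: (38 + 25)/68 = 63/68 = 0.9265
  k = 3: (38 + 25 + 5)/68 = 68/68 = 1

Summary (fraction, with percent):

explained: PC1 0.5588 (55.88%), PC2 0.3676 (36.76%), PC3 0.0735 (7.35%);  cumulative: 0.5588, 0.9265, 1


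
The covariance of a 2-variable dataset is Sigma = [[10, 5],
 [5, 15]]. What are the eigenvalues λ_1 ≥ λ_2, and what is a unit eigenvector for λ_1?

Step 1 — characteristic polynomial of 2×2 Sigma:
  det(Sigma - λI) = λ² - trace · λ + det = 0.
  trace = 10 + 15 = 25, det = 10·15 - (5)² = 125.
Step 2 — discriminant:
  Δ = trace² - 4·det = 625 - 500 = 125.
Step 3 — eigenvalues:
  λ = (trace ± √Δ)/2 = (25 ± 11.1803)/2,
  λ_1 = 18.0902,  λ_2 = 6.9098.

Step 4 — unit eigenvector for λ_1: solve (Sigma - λ_1 I)v = 0. First row:
  (10 - 18.0902)·v_x + (5)·v_y = 0, i.e. (-8.0902)·v_x + (5)·v_y = 0,
  so v ∝ (b, λ_1 - a) = (5, 8.0902) = u.
  ||u|| = √((5)² + (8.0902)²) = √(90.4508) ≈ 9.5106,
  v_1 = u/||u|| ≈ (0.5257, 0.8507) (||v_1|| = 1).

λ_1 = 18.0902,  λ_2 = 6.9098;  v_1 ≈ (0.5257, 0.8507)


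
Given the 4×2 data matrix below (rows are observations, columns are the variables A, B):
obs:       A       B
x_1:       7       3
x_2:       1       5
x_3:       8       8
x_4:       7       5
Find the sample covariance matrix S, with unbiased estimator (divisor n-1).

Step 1 — column means:
  mean(A) = (7 + 1 + 8 + 7) / 4 = 23/4 = 5.75
  mean(B) = (3 + 5 + 8 + 5) / 4 = 21/4 = 5.25

Step 2 — sample covariance S[i,j] = (1/(n-1)) · Σ_k (x_{k,i} - mean_i) · (x_{k,j} - mean_j), with n-1 = 3.
  S[A,A] = ((1.25)·(1.25) + (-4.75)·(-4.75) + (2.25)·(2.25) + (1.25)·(1.25)) / 3 = 30.75/3 = 10.25
  S[A,B] = ((1.25)·(-2.25) + (-4.75)·(-0.25) + (2.25)·(2.75) + (1.25)·(-0.25)) / 3 = 4.25/3 = 1.4167
  S[B,B] = ((-2.25)·(-2.25) + (-0.25)·(-0.25) + (2.75)·(2.75) + (-0.25)·(-0.25)) / 3 = 12.75/3 = 4.25

S is symmetric (S[j,i] = S[i,j]). Assembling:

S = [[10.25, 1.4167],
 [1.4167, 4.25]]


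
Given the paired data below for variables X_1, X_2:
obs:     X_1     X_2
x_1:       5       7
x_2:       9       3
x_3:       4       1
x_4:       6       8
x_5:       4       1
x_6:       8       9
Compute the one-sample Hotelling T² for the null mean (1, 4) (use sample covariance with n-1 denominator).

Step 1 — sample mean vector:
  mean(X_1) = (5 + 9 + 4 + 6 + 4 + 8) / 6 = 36/6 = 6
  mean(X_2) = (7 + 3 + 1 + 8 + 1 + 9) / 6 = 29/6 = 4.8333
  x̄ = (6, 4.8333),  deviation x̄ - mu_0 = (6, 4.8333) - (1, 4) = (5, 0.8333).

Step 2 — sample covariance matrix, S[i,j] = (1/(n-1)) · Σ_k (x_{k,i} - mean_i) · (x_{k,j} - mean_j), divisor n-1 = 5:
  S[X_1,X_1] = ((-1)·(-1) + (3)·(3) + (-2)·(-2) + (0)·(0) + (-2)·(-2) + (2)·(2)) / 5 = 22/5 = 4.4
  S[X_1,X_2] = ((-1)·(2.1667) + (3)·(-1.8333) + (-2)·(-3.8333) + (0)·(3.1667) + (-2)·(-3.8333) + (2)·(4.1667)) / 5 = 16/5 = 3.2
  S[X_2,X_2] = ((2.1667)·(2.1667) + (-1.8333)·(-1.8333) + (-3.8333)·(-3.8333) + (3.1667)·(3.1667) + (-3.8333)·(-3.8333) + (4.1667)·(4.1667)) / 5 = 64.8333/5 = 12.9667
  S = [[4.4, 3.2],
 [3.2, 12.9667]].

Step 3 — invert S. det(S) = 4.4·12.9667 - (3.2)² = 46.8133.
  S^{-1} = (1/det) · [[d, -b], [-b, a]] = [[0.277, -0.0684],
 [-0.0684, 0.094]].

Step 4 — quadratic form (x̄ - mu_0)^T · S^{-1} · (x̄ - mu_0):
  S^{-1} · (x̄ - mu_0) = (1.328, -0.2635),
  (x̄ - mu_0)^T · [...] = (5)·(1.328) + (0.8333)·(-0.2635) = 6.4203.

Step 5 — scale by n: T² = 6 · 6.4203 = 38.5218.

T² ≈ 38.5218


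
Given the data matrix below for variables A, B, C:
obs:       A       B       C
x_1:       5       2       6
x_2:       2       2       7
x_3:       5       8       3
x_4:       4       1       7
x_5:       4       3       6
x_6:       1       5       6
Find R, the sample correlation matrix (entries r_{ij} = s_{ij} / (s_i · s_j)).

Step 1 — column means:
  mean(A) = (5 + 2 + 5 + 4 + 4 + 1) / 6 = 21/6 = 3.5
  mean(B) = (2 + 2 + 8 + 1 + 3 + 5) / 6 = 21/6 = 3.5
  mean(C) = (6 + 7 + 3 + 7 + 6 + 6) / 6 = 35/6 = 5.8333

Step 2 — sample variances and covariances s[i,j] = (1/(n-1)) · Σ_k (x_{k,i} - mean_i) · (x_{k,j} - mean_j), with n-1 = 5:
  s[A,A] = ((1.5)·(1.5) + (-1.5)·(-1.5) + (1.5)·(1.5) + (0.5)·(0.5) + (0.5)·(0.5) + (-2.5)·(-2.5)) / 5 = 13.5/5 = 2.7
  s[A,B] = ((1.5)·(-1.5) + (-1.5)·(-1.5) + (1.5)·(4.5) + (0.5)·(-2.5) + (0.5)·(-0.5) + (-2.5)·(1.5)) / 5 = 1.5/5 = 0.3
  s[A,C] = ((1.5)·(0.1667) + (-1.5)·(1.1667) + (1.5)·(-2.8333) + (0.5)·(1.1667) + (0.5)·(0.1667) + (-2.5)·(0.1667)) / 5 = -5.5/5 = -1.1
  s[B,B] = ((-1.5)·(-1.5) + (-1.5)·(-1.5) + (4.5)·(4.5) + (-2.5)·(-2.5) + (-0.5)·(-0.5) + (1.5)·(1.5)) / 5 = 33.5/5 = 6.7
  s[B,C] = ((-1.5)·(0.1667) + (-1.5)·(1.1667) + (4.5)·(-2.8333) + (-2.5)·(1.1667) + (-0.5)·(0.1667) + (1.5)·(0.1667)) / 5 = -17.5/5 = -3.5
  s[C,C] = ((0.1667)·(0.1667) + (1.1667)·(1.1667) + (-2.8333)·(-2.8333) + (1.1667)·(1.1667) + (0.1667)·(0.1667) + (0.1667)·(0.1667)) / 5 = 10.8333/5 = 2.1667
  Sample standard deviations s_i = √(s[i,i]):
  s(A) = √(2.7) = 1.6432
  s(B) = √(6.7) = 2.5884
  s(C) = √(2.1667) = 1.472

Step 3 — r_{ij} = s_{ij} / (s_i · s_j):
  r[A,A] = 1 (diagonal).
  r[A,B] = 0.3 / (1.6432 · 2.5884) = 0.3 / 4.2532 = 0.0705
  r[A,C] = -1.1 / (1.6432 · 1.472) = -1.1 / 2.4187 = -0.4548
  r[B,B] = 1 (diagonal).
  r[B,C] = -3.5 / (2.5884 · 1.472) = -3.5 / 3.8101 = -0.9186
  r[C,C] = 1 (diagonal).

R is symmetric with unit diagonal. Assembling:

R = [[1, 0.0705, -0.4548],
 [0.0705, 1, -0.9186],
 [-0.4548, -0.9186, 1]]
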